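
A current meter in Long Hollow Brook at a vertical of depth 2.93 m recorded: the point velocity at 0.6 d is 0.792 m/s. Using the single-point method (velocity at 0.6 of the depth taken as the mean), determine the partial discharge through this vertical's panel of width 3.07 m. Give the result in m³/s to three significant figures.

7.12 m³/s

v̄ = v₀.₆ = 0.792 m/s
q = v̄ × d × w = 0.7920 × 2.93 × 3.07 = 7.124 m³/s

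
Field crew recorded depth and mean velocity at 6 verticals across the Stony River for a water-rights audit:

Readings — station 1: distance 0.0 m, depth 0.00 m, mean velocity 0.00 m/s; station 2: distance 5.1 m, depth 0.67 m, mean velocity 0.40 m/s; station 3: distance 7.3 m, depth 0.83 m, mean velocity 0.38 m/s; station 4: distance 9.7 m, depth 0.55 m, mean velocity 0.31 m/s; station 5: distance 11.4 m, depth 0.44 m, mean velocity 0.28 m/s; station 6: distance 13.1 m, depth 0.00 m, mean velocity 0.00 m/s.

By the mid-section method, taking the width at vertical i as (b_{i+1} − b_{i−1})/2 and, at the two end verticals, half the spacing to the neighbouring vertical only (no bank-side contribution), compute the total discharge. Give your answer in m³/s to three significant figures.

2.26 m³/s

w_2 = (7.3 − 0.0)/2 = 3.65 m; q_2 = 0.40 × 0.67 × 3.65 = 0.9782 m³/s
w_3 = (9.7 − 5.1)/2 = 2.3 m; q_3 = 0.38 × 0.83 × 2.3 = 0.7254 m³/s
w_4 = (11.4 − 7.3)/2 = 2.05 m; q_4 = 0.31 × 0.55 × 2.05 = 0.3495 m³/s
w_5 = (13.1 − 9.7)/2 = 1.7 m; q_5 = 0.28 × 0.44 × 1.7 = 0.2094 m³/s
Stations 1, 6 contribute zero (depth or velocity is 0).
Q = Σ qᵢ = 2.263 m³/s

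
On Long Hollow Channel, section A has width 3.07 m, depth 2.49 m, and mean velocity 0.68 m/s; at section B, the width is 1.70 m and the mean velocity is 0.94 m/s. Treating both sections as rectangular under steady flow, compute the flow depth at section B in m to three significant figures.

Q = A₁V₁ = (3.07×2.49) × 0.68 = 5.198 m³/s
d₂ = Q/(b₂ V₂) = 5.198/(1.70×0.94) = 3.253 m

3.25 m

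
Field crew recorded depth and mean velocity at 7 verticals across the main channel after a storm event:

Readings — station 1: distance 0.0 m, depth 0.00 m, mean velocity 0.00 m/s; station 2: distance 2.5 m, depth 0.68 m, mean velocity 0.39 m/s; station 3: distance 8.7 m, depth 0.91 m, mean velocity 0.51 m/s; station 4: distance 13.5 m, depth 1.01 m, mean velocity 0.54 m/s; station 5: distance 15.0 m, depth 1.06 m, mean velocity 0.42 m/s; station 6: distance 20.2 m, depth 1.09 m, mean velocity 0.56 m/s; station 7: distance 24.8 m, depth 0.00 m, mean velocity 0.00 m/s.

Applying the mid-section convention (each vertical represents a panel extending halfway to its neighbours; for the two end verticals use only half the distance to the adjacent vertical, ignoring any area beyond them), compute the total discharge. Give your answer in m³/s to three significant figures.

9.91 m³/s

w_2 = (8.7 − 0.0)/2 = 4.35 m; q_2 = 0.39 × 0.68 × 4.35 = 1.154 m³/s
w_3 = (13.5 − 2.5)/2 = 5.5 m; q_3 = 0.51 × 0.91 × 5.5 = 2.553 m³/s
w_4 = (15.0 − 8.7)/2 = 3.15 m; q_4 = 0.54 × 1.01 × 3.15 = 1.718 m³/s
w_5 = (20.2 − 13.5)/2 = 3.35 m; q_5 = 0.42 × 1.06 × 3.35 = 1.491 m³/s
w_6 = (24.8 − 15.0)/2 = 4.9 m; q_6 = 0.56 × 1.09 × 4.9 = 2.991 m³/s
Stations 1, 7 contribute zero (depth or velocity is 0).
Q = Σ qᵢ = 9.907 m³/s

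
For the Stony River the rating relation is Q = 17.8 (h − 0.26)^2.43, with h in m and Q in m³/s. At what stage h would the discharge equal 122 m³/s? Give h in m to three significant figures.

2.47 m

h − h₀ = (Q/C)^(1/b) = (122/17.8)^(1/2.43) = 2.208 m
h = 0.26 + 2.208 = 2.468 m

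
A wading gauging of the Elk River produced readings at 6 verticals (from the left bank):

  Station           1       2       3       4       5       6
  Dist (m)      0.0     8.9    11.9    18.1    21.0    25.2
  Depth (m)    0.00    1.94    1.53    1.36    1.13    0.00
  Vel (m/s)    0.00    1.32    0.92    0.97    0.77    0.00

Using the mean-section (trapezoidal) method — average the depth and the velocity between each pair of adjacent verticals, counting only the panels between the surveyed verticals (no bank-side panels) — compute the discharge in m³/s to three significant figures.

Panel 1-2: Δb = 8.9 m, d̄ = (0.00+1.94)/2 = 0.97, v̄ = (0.00+1.32)/2 = 0.66 → q = 8.9×0.97×0.66 = 5.698 m³/s
Panel 2-3: Δb = 3 m, d̄ = (1.94+1.53)/2 = 1.735, v̄ = (1.32+0.92)/2 = 1.12 → q = 3×1.735×1.12 = 5.830 m³/s
Panel 3-4: Δb = 6.2 m, d̄ = (1.53+1.36)/2 = 1.445, v̄ = (0.92+0.97)/2 = 0.945 → q = 6.2×1.445×0.945 = 8.466 m³/s
Panel 4-5: Δb = 2.9 m, d̄ = (1.36+1.13)/2 = 1.245, v̄ = (0.97+0.77)/2 = 0.87 → q = 2.9×1.245×0.87 = 3.141 m³/s
Panel 5-6: Δb = 4.2 m, d̄ = (1.13+0.00)/2 = 0.565, v̄ = (0.77+0.00)/2 = 0.385 → q = 4.2×0.565×0.385 = 0.9136 m³/s
Q = Σ q = 24.05 m³/s

24.0 m³/s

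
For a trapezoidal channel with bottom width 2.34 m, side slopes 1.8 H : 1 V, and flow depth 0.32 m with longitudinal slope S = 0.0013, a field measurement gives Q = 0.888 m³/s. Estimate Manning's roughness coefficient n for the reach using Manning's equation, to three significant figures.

A = (b + z·y)·y = (2.34 + 1.8×0.32)×0.32 = 0.9331 m²
P = b + 2y√(1+z²) = 2.34 + 2×0.32×√(1+1.8²) = 3.658 m
R = A/P = 0.9331/3.658 = 0.2551 m
n = (1/Q)·A·R^(2/3)·S^(1/2) = (1/0.888) × 0.9331 × 0.4022 × 0.03606 = 0.01524

0.0152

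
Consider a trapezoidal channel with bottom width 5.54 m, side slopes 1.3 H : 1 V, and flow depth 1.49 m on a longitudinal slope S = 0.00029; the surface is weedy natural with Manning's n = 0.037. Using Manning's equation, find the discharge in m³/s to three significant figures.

5.36 m³/s

A = (b + z·y)·y = (5.54 + 1.3×1.49)×1.49 = 11.14 m²
P = b + 2y√(1+z²) = 5.54 + 2×1.49×√(1+1.3²) = 10.43 m
R = A/P = 11.14/10.43 = 1.068 m
Q = (1/n)·A·R^(2/3)·S^(1/2) = (1/0.037) × 11.14 × 1.068^(2/3) × 0.00029^(1/2) = 5.359 m³/s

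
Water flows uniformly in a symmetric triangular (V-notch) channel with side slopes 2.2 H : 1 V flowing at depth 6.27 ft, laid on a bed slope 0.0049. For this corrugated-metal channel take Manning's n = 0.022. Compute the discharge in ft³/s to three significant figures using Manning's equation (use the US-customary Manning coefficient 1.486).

A = z·y² = 2.2×6.27² = 86.49 ft²
P = 2y√(1+z²) = 2×6.27×√(1+2.2²) = 30.30 ft
R = A/P = 86.49/30.30 = 2.854 ft
Q = (1.486/n)·A·R^(2/3)·S^(1/2) = (1.486/0.022) × 86.49 × 2.854^(2/3) × 0.0049^(1/2) = 822.8 ft³/s

823 ft³/s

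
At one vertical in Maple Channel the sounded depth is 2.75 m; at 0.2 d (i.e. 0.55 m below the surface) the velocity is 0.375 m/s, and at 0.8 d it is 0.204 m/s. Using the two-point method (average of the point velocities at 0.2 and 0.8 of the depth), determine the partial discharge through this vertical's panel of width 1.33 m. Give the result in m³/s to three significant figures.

1.06 m³/s

v̄ = (0.375 + 0.204) / 2 = 0.2895 m/s
q = v̄ × d × w = 0.2895 × 2.75 × 1.33 = 1.059 m³/s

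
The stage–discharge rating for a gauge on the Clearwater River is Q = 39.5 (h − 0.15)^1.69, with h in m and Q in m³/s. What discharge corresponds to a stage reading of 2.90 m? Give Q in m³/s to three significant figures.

218 m³/s

Q = 39.5 × (2.90 − 0.15)^1.69 = 39.5 × 2.75^1.69 = 218.3 m³/s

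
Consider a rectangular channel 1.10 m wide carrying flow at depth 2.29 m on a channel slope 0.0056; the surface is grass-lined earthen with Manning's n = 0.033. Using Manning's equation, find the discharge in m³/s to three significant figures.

3.32 m³/s

A = b·y = 1.10 × 2.29 = 2.519 m²
P = b + 2y = 1.10 + 2×2.29 = 5.680 m
R = A/P = 2.519/5.680 = 0.4435 m
Q = (1/n)·A·R^(2/3)·S^(1/2) = (1/0.033) × 2.519 × 0.4435^(2/3) × 0.0056^(1/2) = 3.322 m³/s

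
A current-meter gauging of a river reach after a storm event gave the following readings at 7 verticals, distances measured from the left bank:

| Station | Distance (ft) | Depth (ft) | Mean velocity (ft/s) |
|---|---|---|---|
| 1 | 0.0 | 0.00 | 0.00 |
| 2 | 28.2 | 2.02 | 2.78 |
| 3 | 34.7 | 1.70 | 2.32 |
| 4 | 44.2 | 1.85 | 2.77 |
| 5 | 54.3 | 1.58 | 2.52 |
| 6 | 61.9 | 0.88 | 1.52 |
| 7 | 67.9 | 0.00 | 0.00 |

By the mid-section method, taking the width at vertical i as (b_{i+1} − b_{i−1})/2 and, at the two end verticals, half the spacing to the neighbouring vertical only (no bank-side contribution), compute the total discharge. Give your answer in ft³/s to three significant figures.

224 ft³/s

w_2 = (34.7 − 0.0)/2 = 17.35 ft; q_2 = 2.78 × 2.02 × 17.35 = 97.43 ft³/s
w_3 = (44.2 − 28.2)/2 = 8 ft; q_3 = 2.32 × 1.70 × 8 = 31.55 ft³/s
w_4 = (54.3 − 34.7)/2 = 9.8 ft; q_4 = 2.77 × 1.85 × 9.8 = 50.22 ft³/s
w_5 = (61.9 − 44.2)/2 = 8.85 ft; q_5 = 2.52 × 1.58 × 8.85 = 35.24 ft³/s
w_6 = (67.9 − 54.3)/2 = 6.8 ft; q_6 = 1.52 × 0.88 × 6.8 = 9.096 ft³/s
Stations 1, 7 contribute zero (depth or velocity is 0).
Q = Σ qᵢ = 223.5 ft³/s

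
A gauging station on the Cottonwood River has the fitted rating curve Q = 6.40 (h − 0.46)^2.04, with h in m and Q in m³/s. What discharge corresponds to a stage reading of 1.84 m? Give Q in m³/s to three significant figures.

Q = 6.40 × (1.84 − 0.46)^2.04 = 6.40 × 1.38^2.04 = 12.35 m³/s

12.3 m³/s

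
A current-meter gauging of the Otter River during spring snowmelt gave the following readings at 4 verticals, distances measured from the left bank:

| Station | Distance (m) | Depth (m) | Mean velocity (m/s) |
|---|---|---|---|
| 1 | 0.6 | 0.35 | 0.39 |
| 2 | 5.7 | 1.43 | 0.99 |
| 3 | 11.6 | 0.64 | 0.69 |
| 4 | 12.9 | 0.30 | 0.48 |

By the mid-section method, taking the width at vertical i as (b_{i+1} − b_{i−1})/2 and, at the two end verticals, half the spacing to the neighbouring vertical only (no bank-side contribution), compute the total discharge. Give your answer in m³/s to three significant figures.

9.82 m³/s

w_1 = (5.7 − 0.6)/2 = 2.55 m; q_1 = 0.39 × 0.35 × 2.55 = 0.3481 m³/s
w_2 = (11.6 − 0.6)/2 = 5.5 m; q_2 = 0.99 × 1.43 × 5.5 = 7.786 m³/s
w_3 = (12.9 − 5.7)/2 = 3.6 m; q_3 = 0.69 × 0.64 × 3.6 = 1.590 m³/s
w_4 = (12.9 − 11.6)/2 = 0.65 m; q_4 = 0.48 × 0.30 × 0.65 = 0.09360 m³/s
Q = Σ qᵢ = 9.818 m³/s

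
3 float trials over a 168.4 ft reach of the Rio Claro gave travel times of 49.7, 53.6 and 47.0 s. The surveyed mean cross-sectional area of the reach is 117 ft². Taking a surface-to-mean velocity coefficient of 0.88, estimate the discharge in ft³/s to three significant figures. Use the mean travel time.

t̄ = (49.7 + 53.6 + 47.0) / 3 = 50.1 s
v_surface = L / t̄ = 168.4 / 50.1 = 3.361 ft/s
v_mean = 0.88 × 3.361 = 2.958 ft/s
Q = A × v_mean = 117 × 2.958 = 346.1 ft³/s

346 ft³/s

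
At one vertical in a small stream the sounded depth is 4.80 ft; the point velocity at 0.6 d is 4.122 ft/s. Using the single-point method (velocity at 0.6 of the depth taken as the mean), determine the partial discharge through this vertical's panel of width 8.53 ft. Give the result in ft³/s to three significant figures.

v̄ = v₀.₆ = 4.122 ft/s
q = v̄ × d × w = 4.122 × 4.80 × 8.53 = 168.8 ft³/s

169 ft³/s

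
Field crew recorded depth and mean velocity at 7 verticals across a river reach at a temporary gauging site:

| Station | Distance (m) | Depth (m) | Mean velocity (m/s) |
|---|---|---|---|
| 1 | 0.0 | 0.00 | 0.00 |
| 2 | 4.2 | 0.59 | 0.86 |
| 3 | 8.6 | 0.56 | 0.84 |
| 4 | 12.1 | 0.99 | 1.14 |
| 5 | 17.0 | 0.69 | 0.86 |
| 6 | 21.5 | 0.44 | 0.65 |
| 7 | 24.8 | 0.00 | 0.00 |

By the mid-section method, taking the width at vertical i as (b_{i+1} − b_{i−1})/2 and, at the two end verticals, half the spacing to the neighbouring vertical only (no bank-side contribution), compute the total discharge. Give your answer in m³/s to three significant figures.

w_2 = (8.6 − 0.0)/2 = 4.3 m; q_2 = 0.86 × 0.59 × 4.3 = 2.182 m³/s
w_3 = (12.1 − 4.2)/2 = 3.95 m; q_3 = 0.84 × 0.56 × 3.95 = 1.858 m³/s
w_4 = (17.0 − 8.6)/2 = 4.2 m; q_4 = 1.14 × 0.99 × 4.2 = 4.740 m³/s
w_5 = (21.5 − 12.1)/2 = 4.7 m; q_5 = 0.86 × 0.69 × 4.7 = 2.789 m³/s
w_6 = (24.8 − 17.0)/2 = 3.9 m; q_6 = 0.65 × 0.44 × 3.9 = 1.115 m³/s
Stations 1, 7 contribute zero (depth or velocity is 0).
Q = Σ qᵢ = 12.68 m³/s

12.7 m³/s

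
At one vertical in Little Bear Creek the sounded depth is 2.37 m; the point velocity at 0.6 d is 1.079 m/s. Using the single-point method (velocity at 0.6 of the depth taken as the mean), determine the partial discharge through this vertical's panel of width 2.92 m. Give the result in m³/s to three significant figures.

v̄ = v₀.₆ = 1.079 m/s
q = v̄ × d × w = 1.079 × 2.37 × 2.92 = 7.467 m³/s

7.47 m³/s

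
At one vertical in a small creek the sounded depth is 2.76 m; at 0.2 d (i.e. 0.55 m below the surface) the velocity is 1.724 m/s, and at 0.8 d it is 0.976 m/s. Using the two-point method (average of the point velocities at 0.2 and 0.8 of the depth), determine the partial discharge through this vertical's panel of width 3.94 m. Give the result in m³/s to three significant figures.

14.7 m³/s

v̄ = (1.724 + 0.976) / 2 = 1.350 m/s
q = v̄ × d × w = 1.350 × 2.76 × 3.94 = 14.68 m³/s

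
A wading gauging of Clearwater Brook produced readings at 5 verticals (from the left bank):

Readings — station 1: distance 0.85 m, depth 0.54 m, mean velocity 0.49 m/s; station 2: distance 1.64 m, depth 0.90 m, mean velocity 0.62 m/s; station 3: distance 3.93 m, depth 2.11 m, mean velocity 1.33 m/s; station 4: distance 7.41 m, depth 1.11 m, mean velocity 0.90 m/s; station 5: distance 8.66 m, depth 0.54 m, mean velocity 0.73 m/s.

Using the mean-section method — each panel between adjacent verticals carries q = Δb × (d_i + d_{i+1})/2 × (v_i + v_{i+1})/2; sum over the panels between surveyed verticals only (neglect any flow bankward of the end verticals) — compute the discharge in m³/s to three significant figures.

Panel 1-2: Δb = 0.79 m, d̄ = (0.54+0.90)/2 = 0.72, v̄ = (0.49+0.62)/2 = 0.555 → q = 0.79×0.72×0.555 = 0.3157 m³/s
Panel 2-3: Δb = 2.29 m, d̄ = (0.90+2.11)/2 = 1.505, v̄ = (0.62+1.33)/2 = 0.975 → q = 2.29×1.505×0.975 = 3.360 m³/s
Panel 3-4: Δb = 3.48 m, d̄ = (2.11+1.11)/2 = 1.61, v̄ = (1.33+0.90)/2 = 1.115 → q = 3.48×1.61×1.115 = 6.247 m³/s
Panel 4-5: Δb = 1.25 m, d̄ = (1.11+0.54)/2 = 0.825, v̄ = (0.90+0.73)/2 = 0.815 → q = 1.25×0.825×0.815 = 0.8405 m³/s
Q = Σ q = 10.76 m³/s

10.8 m³/s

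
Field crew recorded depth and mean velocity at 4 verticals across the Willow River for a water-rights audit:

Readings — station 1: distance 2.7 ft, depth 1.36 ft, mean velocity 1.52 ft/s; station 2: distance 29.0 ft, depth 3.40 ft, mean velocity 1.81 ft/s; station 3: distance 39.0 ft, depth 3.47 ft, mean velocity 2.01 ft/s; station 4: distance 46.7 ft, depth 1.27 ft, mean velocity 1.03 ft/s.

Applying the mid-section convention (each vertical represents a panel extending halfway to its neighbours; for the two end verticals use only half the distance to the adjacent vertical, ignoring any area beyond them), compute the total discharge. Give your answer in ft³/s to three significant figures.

206 ft³/s

w_1 = (29.0 − 2.7)/2 = 13.15 ft; q_1 = 1.52 × 1.36 × 13.15 = 27.18 ft³/s
w_2 = (39.0 − 2.7)/2 = 18.15 ft; q_2 = 1.81 × 3.40 × 18.15 = 111.7 ft³/s
w_3 = (46.7 − 29.0)/2 = 8.85 ft; q_3 = 2.01 × 3.47 × 8.85 = 61.73 ft³/s
w_4 = (46.7 − 39.0)/2 = 3.85 ft; q_4 = 1.03 × 1.27 × 3.85 = 5.036 ft³/s
Q = Σ qᵢ = 205.6 ft³/s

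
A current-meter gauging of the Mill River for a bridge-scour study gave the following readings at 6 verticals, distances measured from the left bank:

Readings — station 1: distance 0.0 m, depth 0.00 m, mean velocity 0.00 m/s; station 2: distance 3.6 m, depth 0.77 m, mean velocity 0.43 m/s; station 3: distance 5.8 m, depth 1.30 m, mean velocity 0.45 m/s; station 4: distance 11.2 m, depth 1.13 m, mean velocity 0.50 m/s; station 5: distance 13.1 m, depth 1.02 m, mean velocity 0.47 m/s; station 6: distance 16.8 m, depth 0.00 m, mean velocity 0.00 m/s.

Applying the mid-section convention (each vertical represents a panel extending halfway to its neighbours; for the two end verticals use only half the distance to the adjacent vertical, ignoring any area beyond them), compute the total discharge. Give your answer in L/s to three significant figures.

6590 L/s

w_2 = (5.8 − 0.0)/2 = 2.9 m; q_2 = 0.43 × 0.77 × 2.9 = 0.9602 m³/s
w_3 = (11.2 − 3.6)/2 = 3.8 m; q_3 = 0.45 × 1.30 × 3.8 = 2.223 m³/s
w_4 = (13.1 − 5.8)/2 = 3.65 m; q_4 = 0.50 × 1.13 × 3.65 = 2.062 m³/s
w_5 = (16.8 − 11.2)/2 = 2.8 m; q_5 = 0.47 × 1.02 × 2.8 = 1.342 m³/s
Stations 1, 6 contribute zero (depth or velocity is 0).
Q = Σ qᵢ = 6.588 m³/s
= 6.588 × 1000 = 6588 L/s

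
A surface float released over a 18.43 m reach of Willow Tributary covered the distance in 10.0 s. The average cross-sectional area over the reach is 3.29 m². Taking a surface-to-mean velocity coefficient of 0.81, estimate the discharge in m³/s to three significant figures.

v_surface = L / t̄ = 18.43 / 10 = 1.843 m/s
v_mean = 0.81 × 1.843 = 1.493 m/s
Q = A × v_mean = 3.29 × 1.493 = 4.911 m³/s

4.91 m³/s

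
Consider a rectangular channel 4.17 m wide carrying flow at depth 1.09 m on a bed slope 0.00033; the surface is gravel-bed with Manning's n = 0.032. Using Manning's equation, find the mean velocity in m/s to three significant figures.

A = b·y = 4.17 × 1.09 = 4.545 m²
P = b + 2y = 4.17 + 2×1.09 = 6.350 m
R = A/P = 4.545/6.350 = 0.7158 m
Q = (1/n)·A·R^(2/3)·S^(1/2) = (1/0.032) × 4.545 × 0.7158^(2/3) × 0.00033^(1/2) = 2.065 m³/s
V = Q/A = 2.065/4.545 = 0.4543 m/s

0.454 m/s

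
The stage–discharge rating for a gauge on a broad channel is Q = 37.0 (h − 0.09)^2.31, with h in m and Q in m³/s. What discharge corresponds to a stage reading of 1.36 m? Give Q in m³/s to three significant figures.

Q = 37.0 × (1.36 − 0.09)^2.31 = 37.0 × 1.27^2.31 = 64.27 m³/s

64.3 m³/s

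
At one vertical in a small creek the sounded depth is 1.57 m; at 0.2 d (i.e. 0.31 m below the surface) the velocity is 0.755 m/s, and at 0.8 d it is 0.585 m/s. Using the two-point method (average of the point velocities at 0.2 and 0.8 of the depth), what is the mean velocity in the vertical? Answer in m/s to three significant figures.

0.670 m/s

v̄ = (0.755 + 0.585) / 2 = 0.6700 m/s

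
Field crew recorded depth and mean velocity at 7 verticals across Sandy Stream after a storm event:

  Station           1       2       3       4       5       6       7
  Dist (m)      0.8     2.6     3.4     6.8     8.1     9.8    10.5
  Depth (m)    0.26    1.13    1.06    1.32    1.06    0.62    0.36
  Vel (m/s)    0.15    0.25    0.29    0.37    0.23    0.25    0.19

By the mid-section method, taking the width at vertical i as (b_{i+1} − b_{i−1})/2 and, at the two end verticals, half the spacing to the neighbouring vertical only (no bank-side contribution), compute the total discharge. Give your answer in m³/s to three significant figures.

2.77 m³/s

w_1 = (2.6 − 0.8)/2 = 0.9 m; q_1 = 0.15 × 0.26 × 0.9 = 0.03510 m³/s
w_2 = (3.4 − 0.8)/2 = 1.3 m; q_2 = 0.25 × 1.13 × 1.3 = 0.3673 m³/s
w_3 = (6.8 − 2.6)/2 = 2.1 m; q_3 = 0.29 × 1.06 × 2.1 = 0.6455 m³/s
w_4 = (8.1 − 3.4)/2 = 2.35 m; q_4 = 0.37 × 1.32 × 2.35 = 1.148 m³/s
w_5 = (9.8 − 6.8)/2 = 1.5 m; q_5 = 0.23 × 1.06 × 1.5 = 0.3657 m³/s
w_6 = (10.5 − 8.1)/2 = 1.2 m; q_6 = 0.25 × 0.62 × 1.2 = 0.1860 m³/s
w_7 = (10.5 − 9.8)/2 = 0.35 m; q_7 = 0.19 × 0.36 × 0.35 = 0.02394 m³/s
Q = Σ qᵢ = 2.771 m³/s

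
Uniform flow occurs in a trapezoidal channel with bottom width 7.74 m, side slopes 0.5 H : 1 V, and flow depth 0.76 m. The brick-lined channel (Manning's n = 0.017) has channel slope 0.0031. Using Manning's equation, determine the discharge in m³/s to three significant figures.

15.2 m³/s

A = (b + z·y)·y = (7.74 + 0.5×0.76)×0.76 = 6.171 m²
P = b + 2y√(1+z²) = 7.74 + 2×0.76×√(1+0.5²) = 9.439 m
R = A/P = 6.171/9.439 = 0.6538 m
Q = (1/n)·A·R^(2/3)·S^(1/2) = (1/0.017) × 6.171 × 0.6538^(2/3) × 0.0031^(1/2) = 15.22 m³/s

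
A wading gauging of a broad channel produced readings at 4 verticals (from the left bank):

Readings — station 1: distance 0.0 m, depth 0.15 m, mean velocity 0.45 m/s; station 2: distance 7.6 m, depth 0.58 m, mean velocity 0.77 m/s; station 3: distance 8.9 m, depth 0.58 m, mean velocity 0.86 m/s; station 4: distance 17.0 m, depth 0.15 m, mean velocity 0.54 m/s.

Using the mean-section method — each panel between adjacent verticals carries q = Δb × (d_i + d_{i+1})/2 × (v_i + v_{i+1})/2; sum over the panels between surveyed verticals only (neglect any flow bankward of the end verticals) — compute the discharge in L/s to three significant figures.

Panel 1-2: Δb = 7.6 m, d̄ = (0.15+0.58)/2 = 0.365, v̄ = (0.45+0.77)/2 = 0.61 → q = 7.6×0.365×0.61 = 1.692 m³/s
Panel 2-3: Δb = 1.3 m, d̄ = (0.58+0.58)/2 = 0.58, v̄ = (0.77+0.86)/2 = 0.815 → q = 1.3×0.58×0.815 = 0.6145 m³/s
Panel 3-4: Δb = 8.1 m, d̄ = (0.58+0.15)/2 = 0.365, v̄ = (0.86+0.54)/2 = 0.7 → q = 8.1×0.365×0.7 = 2.070 m³/s
Q = Σ q = 4.376 m³/s
= 4.376 × 1000 = 4376 L/s

4380 L/s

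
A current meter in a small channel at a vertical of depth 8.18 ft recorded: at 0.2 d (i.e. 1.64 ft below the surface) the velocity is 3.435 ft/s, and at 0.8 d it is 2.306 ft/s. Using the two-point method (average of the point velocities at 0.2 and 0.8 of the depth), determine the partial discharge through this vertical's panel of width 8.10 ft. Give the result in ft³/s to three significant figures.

190 ft³/s

v̄ = (3.435 + 2.306) / 2 = 2.871 ft/s
q = v̄ × d × w = 2.871 × 8.18 × 8.10 = 190.2 ft³/s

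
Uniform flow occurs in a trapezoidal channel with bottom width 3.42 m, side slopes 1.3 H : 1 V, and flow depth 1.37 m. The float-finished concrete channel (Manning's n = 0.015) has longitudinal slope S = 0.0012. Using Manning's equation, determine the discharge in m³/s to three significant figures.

A = (b + z·y)·y = (3.42 + 1.3×1.37)×1.37 = 7.125 m²
P = b + 2y√(1+z²) = 3.42 + 2×1.37×√(1+1.3²) = 7.914 m
R = A/P = 7.125/7.914 = 0.9004 m
Q = (1/n)·A·R^(2/3)·S^(1/2) = (1/0.015) × 7.125 × 0.9004^(2/3) × 0.0012^(1/2) = 15.34 m³/s

15.3 m³/s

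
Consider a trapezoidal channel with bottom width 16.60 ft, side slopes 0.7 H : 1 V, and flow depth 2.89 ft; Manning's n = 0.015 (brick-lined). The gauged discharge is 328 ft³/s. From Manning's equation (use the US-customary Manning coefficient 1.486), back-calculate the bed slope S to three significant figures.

0.00126

A = (b + z·y)·y = (16.60 + 0.7×2.89)×2.89 = 53.82 ft²
P = b + 2y√(1+z²) = 16.60 + 2×2.89×√(1+0.7²) = 23.66 ft
R = A/P = 53.82/23.66 = 2.275 ft
S = (Q·n / (1.486·A·R^(2/3)))² = (328×0.015 / (1.486×53.82×1.730))² = 0.001265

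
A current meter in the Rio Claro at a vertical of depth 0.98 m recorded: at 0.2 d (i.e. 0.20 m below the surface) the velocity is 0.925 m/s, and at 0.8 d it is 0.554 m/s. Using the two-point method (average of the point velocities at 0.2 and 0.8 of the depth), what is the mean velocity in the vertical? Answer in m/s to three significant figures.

v̄ = (0.925 + 0.554) / 2 = 0.7395 m/s

0.740 m/s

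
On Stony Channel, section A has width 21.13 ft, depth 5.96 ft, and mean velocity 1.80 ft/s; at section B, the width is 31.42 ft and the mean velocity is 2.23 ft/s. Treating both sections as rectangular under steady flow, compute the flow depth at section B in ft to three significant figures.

Q = A₁V₁ = (21.13×5.96) × 1.80 = 226.7 ft³/s
d₂ = Q/(b₂ V₂) = 226.7/(31.42×2.23) = 3.235 ft

3.24 ft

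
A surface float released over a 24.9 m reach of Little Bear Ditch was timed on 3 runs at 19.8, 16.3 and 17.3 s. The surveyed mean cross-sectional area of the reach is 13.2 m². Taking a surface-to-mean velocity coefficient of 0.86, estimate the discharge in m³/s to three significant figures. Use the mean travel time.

t̄ = (19.8 + 16.3 + 17.3) / 3 = 17.8 s
v_surface = L / t̄ = 24.9 / 17.8 = 1.399 m/s
v_mean = 0.86 × 1.399 = 1.203 m/s
Q = A × v_mean = 13.2 × 1.203 = 15.88 m³/s

15.9 m³/s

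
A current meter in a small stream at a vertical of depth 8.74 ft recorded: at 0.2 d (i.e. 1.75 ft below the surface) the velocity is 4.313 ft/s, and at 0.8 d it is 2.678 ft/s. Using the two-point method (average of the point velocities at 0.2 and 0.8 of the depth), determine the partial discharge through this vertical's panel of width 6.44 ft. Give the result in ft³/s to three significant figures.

v̄ = (4.313 + 2.678) / 2 = 3.496 ft/s
q = v̄ × d × w = 3.496 × 8.74 × 6.44 = 196.7 ft³/s

197 ft³/s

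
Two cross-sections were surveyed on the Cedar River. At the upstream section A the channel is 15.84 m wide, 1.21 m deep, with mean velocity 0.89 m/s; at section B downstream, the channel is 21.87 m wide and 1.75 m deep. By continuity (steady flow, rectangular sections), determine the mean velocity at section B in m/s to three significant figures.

0.446 m/s

Q = A₁V₁ = (15.84×1.21) × 0.89 = 17.06 m³/s
A₂ = 21.87 × 1.75 = 38.27 m²
V₂ = Q/A₂ = 17.06/38.27 = 0.4457 m/s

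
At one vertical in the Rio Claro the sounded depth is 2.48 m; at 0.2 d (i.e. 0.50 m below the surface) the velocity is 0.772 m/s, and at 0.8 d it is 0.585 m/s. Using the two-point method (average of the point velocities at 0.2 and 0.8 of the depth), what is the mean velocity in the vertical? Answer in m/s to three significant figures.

0.679 m/s

v̄ = (0.772 + 0.585) / 2 = 0.6785 m/s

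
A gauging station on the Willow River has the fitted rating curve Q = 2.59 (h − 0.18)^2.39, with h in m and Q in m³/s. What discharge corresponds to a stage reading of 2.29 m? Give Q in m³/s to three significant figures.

Q = 2.59 × (2.29 − 0.18)^2.39 = 2.59 × 2.11^2.39 = 15.43 m³/s

15.4 m³/s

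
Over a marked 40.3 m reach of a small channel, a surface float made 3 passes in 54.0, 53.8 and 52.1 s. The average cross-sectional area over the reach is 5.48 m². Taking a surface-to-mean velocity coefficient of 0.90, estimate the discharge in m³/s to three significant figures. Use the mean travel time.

3.73 m³/s

t̄ = (54.0 + 53.8 + 52.1) / 3 = 53.3 s
v_surface = L / t̄ = 40.3 / 53.3 = 0.7561 m/s
v_mean = 0.90 × 0.7561 = 0.6805 m/s
Q = A × v_mean = 5.48 × 0.6805 = 3.729 m³/s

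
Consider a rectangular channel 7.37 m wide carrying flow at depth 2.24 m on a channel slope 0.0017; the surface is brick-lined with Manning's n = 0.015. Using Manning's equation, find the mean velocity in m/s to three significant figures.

3.43 m/s

A = b·y = 7.37 × 2.24 = 16.51 m²
P = b + 2y = 7.37 + 2×2.24 = 11.85 m
R = A/P = 16.51/11.85 = 1.393 m
Q = (1/n)·A·R^(2/3)·S^(1/2) = (1/0.015) × 16.51 × 1.393^(2/3) × 0.0017^(1/2) = 56.60 m³/s
V = Q/A = 56.60/16.51 = 3.429 m/s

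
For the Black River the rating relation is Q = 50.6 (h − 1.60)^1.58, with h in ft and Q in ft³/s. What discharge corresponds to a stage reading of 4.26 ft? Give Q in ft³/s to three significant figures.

237 ft³/s

Q = 50.6 × (4.26 − 1.60)^1.58 = 50.6 × 2.66^1.58 = 237.4 ft³/s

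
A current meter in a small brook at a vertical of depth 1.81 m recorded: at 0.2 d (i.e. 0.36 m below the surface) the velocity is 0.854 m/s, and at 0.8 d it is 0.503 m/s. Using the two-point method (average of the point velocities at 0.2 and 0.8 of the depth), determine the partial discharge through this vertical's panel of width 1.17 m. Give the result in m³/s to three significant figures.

v̄ = (0.854 + 0.503) / 2 = 0.6785 m/s
q = v̄ × d × w = 0.6785 × 1.81 × 1.17 = 1.437 m³/s

1.44 m³/s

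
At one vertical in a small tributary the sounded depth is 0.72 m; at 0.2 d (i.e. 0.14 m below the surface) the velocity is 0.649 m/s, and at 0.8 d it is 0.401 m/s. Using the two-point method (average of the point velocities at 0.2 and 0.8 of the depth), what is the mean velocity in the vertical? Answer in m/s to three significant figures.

v̄ = (0.649 + 0.401) / 2 = 0.5250 m/s

0.525 m/s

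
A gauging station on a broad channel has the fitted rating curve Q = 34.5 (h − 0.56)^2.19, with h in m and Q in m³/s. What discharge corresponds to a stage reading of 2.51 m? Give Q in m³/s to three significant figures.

Q = 34.5 × (2.51 − 0.56)^2.19 = 34.5 × 1.95^2.19 = 148.9 m³/s

149 m³/s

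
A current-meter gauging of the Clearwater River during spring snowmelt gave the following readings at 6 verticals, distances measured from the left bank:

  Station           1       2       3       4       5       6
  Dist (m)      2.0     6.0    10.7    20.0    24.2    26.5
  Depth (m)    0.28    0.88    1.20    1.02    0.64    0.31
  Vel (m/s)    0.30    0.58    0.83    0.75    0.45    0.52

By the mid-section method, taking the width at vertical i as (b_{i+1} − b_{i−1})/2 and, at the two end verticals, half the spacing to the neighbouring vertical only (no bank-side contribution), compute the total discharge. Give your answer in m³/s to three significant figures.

w_1 = (6.0 − 2.0)/2 = 2 m; q_1 = 0.30 × 0.28 × 2 = 0.1680 m³/s
w_2 = (10.7 − 2.0)/2 = 4.35 m; q_2 = 0.58 × 0.88 × 4.35 = 2.220 m³/s
w_3 = (20.0 − 6.0)/2 = 7 m; q_3 = 0.83 × 1.20 × 7 = 6.972 m³/s
w_4 = (24.2 − 10.7)/2 = 6.75 m; q_4 = 0.75 × 1.02 × 6.75 = 5.164 m³/s
w_5 = (26.5 − 20.0)/2 = 3.25 m; q_5 = 0.45 × 0.64 × 3.25 = 0.9360 m³/s
w_6 = (26.5 − 24.2)/2 = 1.15 m; q_6 = 0.52 × 0.31 × 1.15 = 0.1854 m³/s
Q = Σ qᵢ = 15.65 m³/s

15.6 m³/s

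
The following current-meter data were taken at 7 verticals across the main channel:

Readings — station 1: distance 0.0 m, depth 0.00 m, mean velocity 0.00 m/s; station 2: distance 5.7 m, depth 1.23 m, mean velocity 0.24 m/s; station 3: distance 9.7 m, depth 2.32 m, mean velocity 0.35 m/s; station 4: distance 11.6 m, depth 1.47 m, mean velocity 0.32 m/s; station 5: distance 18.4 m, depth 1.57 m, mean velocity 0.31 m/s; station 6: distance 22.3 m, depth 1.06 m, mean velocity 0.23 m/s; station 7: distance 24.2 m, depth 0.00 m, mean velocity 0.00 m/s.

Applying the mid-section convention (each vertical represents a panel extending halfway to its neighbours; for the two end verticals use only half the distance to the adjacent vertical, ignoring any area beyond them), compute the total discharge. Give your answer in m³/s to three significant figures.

w_2 = (9.7 − 0.0)/2 = 4.85 m; q_2 = 0.24 × 1.23 × 4.85 = 1.432 m³/s
w_3 = (11.6 − 5.7)/2 = 2.95 m; q_3 = 0.35 × 2.32 × 2.95 = 2.395 m³/s
w_4 = (18.4 − 9.7)/2 = 4.35 m; q_4 = 0.32 × 1.47 × 4.35 = 2.046 m³/s
w_5 = (22.3 − 11.6)/2 = 5.35 m; q_5 = 0.31 × 1.57 × 5.35 = 2.604 m³/s
w_6 = (24.2 − 18.4)/2 = 2.9 m; q_6 = 0.23 × 1.06 × 2.9 = 0.7070 m³/s
Stations 1, 7 contribute zero (depth or velocity is 0).
Q = Σ qᵢ = 9.184 m³/s

9.18 m³/s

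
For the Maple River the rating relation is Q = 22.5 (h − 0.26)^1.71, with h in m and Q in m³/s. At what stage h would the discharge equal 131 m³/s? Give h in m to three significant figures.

3.06 m

h − h₀ = (Q/C)^(1/b) = (131/22.5)^(1/1.71) = 2.802 m
h = 0.26 + 2.802 = 3.062 m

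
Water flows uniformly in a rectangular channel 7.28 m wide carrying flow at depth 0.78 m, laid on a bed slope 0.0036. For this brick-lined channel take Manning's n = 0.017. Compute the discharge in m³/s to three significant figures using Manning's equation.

14.9 m³/s

A = b·y = 7.28 × 0.78 = 5.678 m²
P = b + 2y = 7.28 + 2×0.78 = 8.840 m
R = A/P = 5.678/8.840 = 0.6424 m
Q = (1/n)·A·R^(2/3)·S^(1/2) = (1/0.017) × 5.678 × 0.6424^(2/3) × 0.0036^(1/2) = 14.92 m³/s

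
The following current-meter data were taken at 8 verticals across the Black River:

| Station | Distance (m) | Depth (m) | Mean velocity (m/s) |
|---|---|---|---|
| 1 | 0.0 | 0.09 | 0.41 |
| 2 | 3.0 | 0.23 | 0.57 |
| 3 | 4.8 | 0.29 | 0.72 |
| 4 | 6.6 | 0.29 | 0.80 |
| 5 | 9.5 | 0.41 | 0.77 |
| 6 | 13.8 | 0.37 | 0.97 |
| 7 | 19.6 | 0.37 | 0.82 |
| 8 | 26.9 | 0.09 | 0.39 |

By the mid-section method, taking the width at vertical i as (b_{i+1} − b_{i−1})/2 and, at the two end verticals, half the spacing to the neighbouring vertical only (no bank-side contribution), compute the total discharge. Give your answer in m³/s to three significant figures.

6.36 m³/s

w_1 = (3.0 − 0.0)/2 = 1.5 m; q_1 = 0.41 × 0.09 × 1.5 = 0.05535 m³/s
w_2 = (4.8 − 0.0)/2 = 2.4 m; q_2 = 0.57 × 0.23 × 2.4 = 0.3146 m³/s
w_3 = (6.6 − 3.0)/2 = 1.8 m; q_3 = 0.72 × 0.29 × 1.8 = 0.3758 m³/s
w_4 = (9.5 − 4.8)/2 = 2.35 m; q_4 = 0.80 × 0.29 × 2.35 = 0.5452 m³/s
w_5 = (13.8 − 6.6)/2 = 3.6 m; q_5 = 0.77 × 0.41 × 3.6 = 1.137 m³/s
w_6 = (19.6 − 9.5)/2 = 5.05 m; q_6 = 0.97 × 0.37 × 5.05 = 1.812 m³/s
w_7 = (26.9 − 13.8)/2 = 6.55 m; q_7 = 0.82 × 0.37 × 6.55 = 1.987 m³/s
w_8 = (26.9 − 19.6)/2 = 3.65 m; q_8 = 0.39 × 0.09 × 3.65 = 0.1281 m³/s
Q = Σ qᵢ = 6.355 m³/s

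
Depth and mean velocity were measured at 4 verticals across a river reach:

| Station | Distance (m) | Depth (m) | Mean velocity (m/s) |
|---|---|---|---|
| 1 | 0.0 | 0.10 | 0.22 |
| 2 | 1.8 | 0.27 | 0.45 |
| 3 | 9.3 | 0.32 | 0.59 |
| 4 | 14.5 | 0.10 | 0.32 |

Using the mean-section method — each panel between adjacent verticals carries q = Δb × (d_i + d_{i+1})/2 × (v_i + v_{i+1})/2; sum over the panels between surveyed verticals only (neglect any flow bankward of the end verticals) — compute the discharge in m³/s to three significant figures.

1.76 m³/s

Panel 1-2: Δb = 1.8 m, d̄ = (0.10+0.27)/2 = 0.185, v̄ = (0.22+0.45)/2 = 0.335 → q = 1.8×0.185×0.335 = 0.1116 m³/s
Panel 2-3: Δb = 7.5 m, d̄ = (0.27+0.32)/2 = 0.295, v̄ = (0.45+0.59)/2 = 0.52 → q = 7.5×0.295×0.52 = 1.151 m³/s
Panel 3-4: Δb = 5.2 m, d̄ = (0.32+0.10)/2 = 0.21, v̄ = (0.59+0.32)/2 = 0.455 → q = 5.2×0.21×0.455 = 0.4969 m³/s
Q = Σ q = 1.759 m³/s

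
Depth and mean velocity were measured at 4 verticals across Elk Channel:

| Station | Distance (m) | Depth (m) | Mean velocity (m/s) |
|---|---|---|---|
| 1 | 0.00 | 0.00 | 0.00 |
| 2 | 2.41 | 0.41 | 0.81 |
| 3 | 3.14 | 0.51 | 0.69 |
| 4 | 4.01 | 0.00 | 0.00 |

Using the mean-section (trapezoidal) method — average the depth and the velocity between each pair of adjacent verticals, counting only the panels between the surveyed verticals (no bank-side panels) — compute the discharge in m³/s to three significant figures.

Panel 1-2: Δb = 2.41 m, d̄ = (0.00+0.41)/2 = 0.205, v̄ = (0.00+0.81)/2 = 0.405 → q = 2.41×0.205×0.405 = 0.2001 m³/s
Panel 2-3: Δb = 0.73 m, d̄ = (0.41+0.51)/2 = 0.46, v̄ = (0.81+0.69)/2 = 0.75 → q = 0.73×0.46×0.75 = 0.2519 m³/s
Panel 3-4: Δb = 0.87 m, d̄ = (0.51+0.00)/2 = 0.255, v̄ = (0.69+0.00)/2 = 0.345 → q = 0.87×0.255×0.345 = 0.07654 m³/s
Q = Σ q = 0.5285 m³/s

0.528 m³/s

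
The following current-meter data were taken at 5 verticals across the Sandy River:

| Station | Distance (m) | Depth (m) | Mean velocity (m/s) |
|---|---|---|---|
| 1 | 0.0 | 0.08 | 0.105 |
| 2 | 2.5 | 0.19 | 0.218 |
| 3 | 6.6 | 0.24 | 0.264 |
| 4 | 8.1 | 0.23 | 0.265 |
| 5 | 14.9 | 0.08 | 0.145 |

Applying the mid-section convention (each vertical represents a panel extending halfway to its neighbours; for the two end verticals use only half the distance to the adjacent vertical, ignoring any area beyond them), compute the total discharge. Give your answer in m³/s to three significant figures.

w_1 = (2.5 − 0.0)/2 = 1.25 m; q_1 = 0.105 × 0.08 × 1.25 = 0.01050 m³/s
w_2 = (6.6 − 0.0)/2 = 3.3 m; q_2 = 0.218 × 0.19 × 3.3 = 0.1367 m³/s
w_3 = (8.1 − 2.5)/2 = 2.8 m; q_3 = 0.264 × 0.24 × 2.8 = 0.1774 m³/s
w_4 = (14.9 − 6.6)/2 = 4.15 m; q_4 = 0.265 × 0.23 × 4.15 = 0.2529 m³/s
w_5 = (14.9 − 8.1)/2 = 3.4 m; q_5 = 0.145 × 0.08 × 3.4 = 0.03944 m³/s
Q = Σ qᵢ = 0.6170 m³/s

0.617 m³/s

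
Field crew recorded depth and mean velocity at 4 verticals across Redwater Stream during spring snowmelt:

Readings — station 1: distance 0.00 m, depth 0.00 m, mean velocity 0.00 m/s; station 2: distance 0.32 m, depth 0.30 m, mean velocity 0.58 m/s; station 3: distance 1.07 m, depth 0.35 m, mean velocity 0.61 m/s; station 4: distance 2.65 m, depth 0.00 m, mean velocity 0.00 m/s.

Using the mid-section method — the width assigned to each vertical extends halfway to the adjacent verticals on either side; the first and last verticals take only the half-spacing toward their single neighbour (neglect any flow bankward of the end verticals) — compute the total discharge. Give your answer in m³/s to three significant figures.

0.342 m³/s

w_2 = (1.07 − 0.00)/2 = 0.535 m; q_2 = 0.58 × 0.30 × 0.535 = 0.09309 m³/s
w_3 = (2.65 − 0.32)/2 = 1.165 m; q_3 = 0.61 × 0.35 × 1.165 = 0.2487 m³/s
Stations 1, 4 contribute zero (depth or velocity is 0).
Q = Σ qᵢ = 0.3418 m³/s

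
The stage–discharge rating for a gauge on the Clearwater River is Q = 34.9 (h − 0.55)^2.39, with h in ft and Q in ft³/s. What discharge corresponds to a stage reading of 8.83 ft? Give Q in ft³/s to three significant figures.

5460 ft³/s

Q = 34.9 × (8.83 − 0.55)^2.39 = 34.9 × 8.28^2.39 = 5457 ft³/s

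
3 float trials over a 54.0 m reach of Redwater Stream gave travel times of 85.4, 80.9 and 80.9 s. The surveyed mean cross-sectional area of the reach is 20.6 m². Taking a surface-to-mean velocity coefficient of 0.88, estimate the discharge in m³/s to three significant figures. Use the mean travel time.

t̄ = (85.4 + 80.9 + 80.9) / 3 = 82.4 s
v_surface = L / t̄ = 54.0 / 82.4 = 0.6553 m/s
v_mean = 0.88 × 0.6553 = 0.5767 m/s
Q = A × v_mean = 20.6 × 0.5767 = 11.88 m³/s

11.9 m³/s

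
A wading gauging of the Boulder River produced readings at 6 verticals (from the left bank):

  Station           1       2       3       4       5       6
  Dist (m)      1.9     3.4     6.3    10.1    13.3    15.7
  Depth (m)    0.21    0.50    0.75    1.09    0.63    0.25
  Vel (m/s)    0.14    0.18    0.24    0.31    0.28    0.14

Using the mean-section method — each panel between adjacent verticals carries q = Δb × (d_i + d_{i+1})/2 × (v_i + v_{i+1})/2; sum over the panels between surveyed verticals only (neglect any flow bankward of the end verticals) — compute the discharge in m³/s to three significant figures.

2.46 m³/s

Panel 1-2: Δb = 1.5 m, d̄ = (0.21+0.50)/2 = 0.355, v̄ = (0.14+0.18)/2 = 0.16 → q = 1.5×0.355×0.16 = 0.08520 m³/s
Panel 2-3: Δb = 2.9 m, d̄ = (0.50+0.75)/2 = 0.625, v̄ = (0.18+0.24)/2 = 0.21 → q = 2.9×0.625×0.21 = 0.3806 m³/s
Panel 3-4: Δb = 3.8 m, d̄ = (0.75+1.09)/2 = 0.92, v̄ = (0.24+0.31)/2 = 0.275 → q = 3.8×0.92×0.275 = 0.9614 m³/s
Panel 4-5: Δb = 3.2 m, d̄ = (1.09+0.63)/2 = 0.86, v̄ = (0.31+0.28)/2 = 0.295 → q = 3.2×0.86×0.295 = 0.8118 m³/s
Panel 5-6: Δb = 2.4 m, d̄ = (0.63+0.25)/2 = 0.44, v̄ = (0.28+0.14)/2 = 0.21 → q = 2.4×0.44×0.21 = 0.2218 m³/s
Q = Σ q = 2.461 m³/s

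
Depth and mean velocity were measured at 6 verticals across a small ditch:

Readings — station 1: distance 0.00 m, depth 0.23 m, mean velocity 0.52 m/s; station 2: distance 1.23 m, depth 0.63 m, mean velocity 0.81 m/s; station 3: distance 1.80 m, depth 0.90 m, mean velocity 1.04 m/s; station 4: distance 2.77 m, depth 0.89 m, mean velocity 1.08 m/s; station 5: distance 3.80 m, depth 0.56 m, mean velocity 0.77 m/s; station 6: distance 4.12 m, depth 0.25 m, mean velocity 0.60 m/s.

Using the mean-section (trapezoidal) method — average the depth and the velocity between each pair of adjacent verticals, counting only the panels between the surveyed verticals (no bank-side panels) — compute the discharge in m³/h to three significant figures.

Panel 1-2: Δb = 1.23 m, d̄ = (0.23+0.63)/2 = 0.43, v̄ = (0.52+0.81)/2 = 0.665 → q = 1.23×0.43×0.665 = 0.3517 m³/s
Panel 2-3: Δb = 0.57 m, d̄ = (0.63+0.90)/2 = 0.765, v̄ = (0.81+1.04)/2 = 0.925 → q = 0.57×0.765×0.925 = 0.4033 m³/s
Panel 3-4: Δb = 0.97 m, d̄ = (0.90+0.89)/2 = 0.895, v̄ = (1.04+1.08)/2 = 1.06 → q = 0.97×0.895×1.06 = 0.9202 m³/s
Panel 4-5: Δb = 1.03 m, d̄ = (0.89+0.56)/2 = 0.725, v̄ = (1.08+0.77)/2 = 0.925 → q = 1.03×0.725×0.925 = 0.6907 m³/s
Panel 5-6: Δb = 0.32 m, d̄ = (0.56+0.25)/2 = 0.405, v̄ = (0.77+0.60)/2 = 0.685 → q = 0.32×0.405×0.685 = 0.08878 m³/s
Q = Σ q = 2.455 m³/s
= 2.455 × 3600 = 8837 m³/h

8840 m³/h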